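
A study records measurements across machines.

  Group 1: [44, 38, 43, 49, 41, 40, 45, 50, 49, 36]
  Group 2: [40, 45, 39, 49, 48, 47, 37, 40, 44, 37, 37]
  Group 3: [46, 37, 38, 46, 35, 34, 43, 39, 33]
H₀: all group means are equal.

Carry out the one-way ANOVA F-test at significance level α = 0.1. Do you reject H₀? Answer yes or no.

Group means [43.50, 42.09, 39.00], grand mean 41.633
SSB = Σnᵢ(x̄ᵢ−x̄)² = 99.558; SSW = ΣΣ(x−x̄ᵢ)² = 621.409
MSB = 99.558/2 = 49.7788; MSW = 621.409/27 = 23.0152
F = MSB/MSW = 2.1629
df = (2, 27)
p-value (upper-tail) = 0.13451
At α=0.1: p ≥ α → fail to reject H₀

reject H₀: no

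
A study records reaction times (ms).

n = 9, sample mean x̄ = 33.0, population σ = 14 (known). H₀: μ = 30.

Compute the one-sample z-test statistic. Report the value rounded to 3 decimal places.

test statistic = 0.643

SE = σ/√n = 14/√9 = 4.6667
z = (x̄−μ₀)/SE = (33.0−30)/4.6667 = 0.6429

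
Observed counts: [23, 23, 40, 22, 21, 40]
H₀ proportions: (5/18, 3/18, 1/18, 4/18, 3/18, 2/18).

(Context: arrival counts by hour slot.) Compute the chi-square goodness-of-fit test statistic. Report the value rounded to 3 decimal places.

n = 169; E_i = n·p_i = [46.94, 28.17, 9.39, 37.56, 28.17, 18.78]
χ² = (23−46.94)²/46.94 + (23−28.17)²/28.17 + (40−9.39)²/9.39 + (22−37.56)²/37.56 + (21−28.17)²/28.17 + (40−18.78)²/18.78 = 145.2154
df = 5

test statistic = 145.215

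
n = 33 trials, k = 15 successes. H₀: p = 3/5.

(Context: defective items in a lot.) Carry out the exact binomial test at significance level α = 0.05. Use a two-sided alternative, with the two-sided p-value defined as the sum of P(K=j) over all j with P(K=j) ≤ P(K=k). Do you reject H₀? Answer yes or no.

reject H₀: no

Exact binomial: n=33, k=15, p₀=3/5=0.6000
P(X=j) = C(n,j)·p₀^j·(1−p₀)^(n−j); p = Σ P(X=j) over j with P(X=j) ≤ P(X=15)
p-value (two-sided) = 0.10897
At α=0.05: p ≥ α → fail to reject H₀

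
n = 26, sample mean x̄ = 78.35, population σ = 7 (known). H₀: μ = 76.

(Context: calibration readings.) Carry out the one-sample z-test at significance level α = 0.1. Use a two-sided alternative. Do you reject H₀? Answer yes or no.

SE = σ/√n = 7/√26 = 1.3728
z = (x̄−μ₀)/SE = (78.35−76)/1.3728 = 1.7118
p-value (two-sided) = 0.08693
At α=0.1: p < α → reject H₀

reject H₀: yes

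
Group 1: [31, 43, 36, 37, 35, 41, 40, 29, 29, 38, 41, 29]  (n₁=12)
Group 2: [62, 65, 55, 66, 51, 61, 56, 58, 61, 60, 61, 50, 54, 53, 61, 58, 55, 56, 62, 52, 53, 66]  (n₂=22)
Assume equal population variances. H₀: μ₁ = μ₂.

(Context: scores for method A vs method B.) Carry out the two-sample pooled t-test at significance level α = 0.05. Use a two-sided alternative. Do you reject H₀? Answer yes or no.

reject H₀: yes

x̄₁=35.750, s₁=5.154, n₁=12
x̄₂=58.000, s₂=4.830, n₂=22
s_p² = [11·5.154² + 21·4.830²]/32 = 24.4453
SE = √(s_p²·(1/12+1/22)) = 1.7743
t = (35.750−58.000)/1.7743 = -12.5399
df = 32
p-value (two-sided) = 0.00000
At α=0.05: p < α → reject H₀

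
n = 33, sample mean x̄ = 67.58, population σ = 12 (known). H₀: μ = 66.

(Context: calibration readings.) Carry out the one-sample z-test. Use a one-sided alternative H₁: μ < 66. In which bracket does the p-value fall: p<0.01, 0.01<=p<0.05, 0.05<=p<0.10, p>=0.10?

p-value bracket: p>=0.10

SE = σ/√n = 12/√33 = 2.0889
z = (x̄−μ₀)/SE = (67.58−66)/2.0889 = 0.7564
p-value (one-sided, H₁ less) = 0.77529
→ bracket: p>=0.10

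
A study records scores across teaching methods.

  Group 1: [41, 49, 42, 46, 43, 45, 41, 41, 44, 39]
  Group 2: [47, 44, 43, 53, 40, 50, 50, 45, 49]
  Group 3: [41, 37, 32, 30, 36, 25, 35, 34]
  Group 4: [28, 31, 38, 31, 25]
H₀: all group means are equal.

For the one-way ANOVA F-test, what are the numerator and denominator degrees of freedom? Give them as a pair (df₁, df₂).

k = 4 groups, N = 32 total
df = (k−1, N−k) = (4−1, 32−4) = (3, 28)

degrees of freedom = [3, 28]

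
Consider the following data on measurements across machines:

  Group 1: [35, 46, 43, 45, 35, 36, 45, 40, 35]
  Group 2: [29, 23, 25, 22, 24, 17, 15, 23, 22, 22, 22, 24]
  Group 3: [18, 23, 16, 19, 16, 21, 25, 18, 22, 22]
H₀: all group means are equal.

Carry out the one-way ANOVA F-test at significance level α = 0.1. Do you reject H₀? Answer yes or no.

Group means [40.00, 22.33, 20.00], grand mean 26.710
SSB = Σnᵢ(x̄ᵢ−x̄)² = 2269.720; SSW = ΣΣ(x−x̄ᵢ)² = 410.667
MSB = 2269.720/2 = 1134.8602; MSW = 410.667/28 = 14.6667
F = MSB/MSW = 77.3768
df = (2, 28)
p-value (upper-tail) = 0.00000
At α=0.1: p < α → reject H₀

reject H₀: yes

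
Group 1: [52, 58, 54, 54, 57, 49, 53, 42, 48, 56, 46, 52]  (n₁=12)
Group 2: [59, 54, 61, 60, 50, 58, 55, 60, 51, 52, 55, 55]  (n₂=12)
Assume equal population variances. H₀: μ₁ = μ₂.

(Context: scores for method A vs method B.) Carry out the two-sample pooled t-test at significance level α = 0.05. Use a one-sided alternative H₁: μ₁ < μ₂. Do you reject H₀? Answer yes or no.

x̄₁=51.750, s₁=4.731, n₁=12
x̄₂=55.833, s₂=3.738, n₂=12
s_p² = [11·4.731² + 11·3.738²]/22 = 18.1780
SE = √(s_p²·(1/12+1/12)) = 1.7406
t = (51.750−55.833)/1.7406 = -2.3459
df = 22
p-value (one-sided, H₁ less) = 0.01420
At α=0.05: p < α → reject H₀

reject H₀: yes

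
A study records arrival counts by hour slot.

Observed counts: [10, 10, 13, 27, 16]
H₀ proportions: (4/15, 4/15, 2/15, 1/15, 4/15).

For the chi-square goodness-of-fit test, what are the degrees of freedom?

df = k − 1 = 5 − 1 = 4

degrees of freedom = 4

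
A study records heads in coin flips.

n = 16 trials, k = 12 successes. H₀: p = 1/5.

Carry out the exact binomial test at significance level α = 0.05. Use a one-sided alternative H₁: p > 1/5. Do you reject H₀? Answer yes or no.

Exact binomial: n=16, k=12, p₀=1/5=0.2000
P(X≥12) from Σ C(n,i)·p₀^i·(1−p₀)^(n−i)
p-value (one-sided, H₁ greater) = 0.00000
At α=0.05: p < α → reject H₀

reject H₀: yes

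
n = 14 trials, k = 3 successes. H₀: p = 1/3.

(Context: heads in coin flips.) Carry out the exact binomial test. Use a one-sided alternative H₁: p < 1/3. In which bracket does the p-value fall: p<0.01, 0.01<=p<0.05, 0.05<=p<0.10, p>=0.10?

p-value bracket: p>=0.10

Exact binomial: n=14, k=3, p₀=1/3=0.3333
P(X≤3) from Σ C(n,i)·p₀^i·(1−p₀)^(n−i)
p-value (one-sided, H₁ less) = 0.26119
→ bracket: p>=0.10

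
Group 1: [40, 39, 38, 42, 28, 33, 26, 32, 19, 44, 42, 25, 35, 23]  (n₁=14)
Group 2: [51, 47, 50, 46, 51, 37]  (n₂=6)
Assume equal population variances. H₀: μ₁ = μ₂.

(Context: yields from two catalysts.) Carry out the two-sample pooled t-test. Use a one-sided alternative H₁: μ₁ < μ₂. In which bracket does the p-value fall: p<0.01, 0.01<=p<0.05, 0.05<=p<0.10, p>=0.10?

x̄₁=33.286, s₁=7.995, n₁=14
x̄₂=47.000, s₂=5.329, n₂=6
s_p² = [13·7.995² + 5·5.329²]/18 = 54.0476
SE = √(s_p²·(1/14+1/6)) = 3.5873
t = (33.286−47.000)/3.5873 = -3.8230
df = 18
p-value (one-sided, H₁ less) = 0.00062
→ bracket: p<0.01

p-value bracket: p<0.01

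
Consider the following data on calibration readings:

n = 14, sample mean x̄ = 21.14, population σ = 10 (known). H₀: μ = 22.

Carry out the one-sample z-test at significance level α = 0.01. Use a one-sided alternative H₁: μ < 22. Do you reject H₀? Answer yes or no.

SE = σ/√n = 10/√14 = 2.6726
z = (x̄−μ₀)/SE = (21.14−22)/2.6726 = -0.3218
p-value (one-sided, H₁ less) = 0.37381
At α=0.01: p ≥ α → fail to reject H₀

reject H₀: no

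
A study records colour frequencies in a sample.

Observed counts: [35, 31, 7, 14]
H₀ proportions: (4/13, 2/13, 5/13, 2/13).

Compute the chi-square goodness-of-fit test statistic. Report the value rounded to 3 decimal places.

n = 87; E_i = n·p_i = [26.77, 13.38, 33.46, 13.38]
χ² = (35−26.77)²/26.77 + (31−13.38)²/13.38 + (7−33.46)²/33.46 + (14−13.38)²/13.38 = 46.6684
df = 3

test statistic = 46.668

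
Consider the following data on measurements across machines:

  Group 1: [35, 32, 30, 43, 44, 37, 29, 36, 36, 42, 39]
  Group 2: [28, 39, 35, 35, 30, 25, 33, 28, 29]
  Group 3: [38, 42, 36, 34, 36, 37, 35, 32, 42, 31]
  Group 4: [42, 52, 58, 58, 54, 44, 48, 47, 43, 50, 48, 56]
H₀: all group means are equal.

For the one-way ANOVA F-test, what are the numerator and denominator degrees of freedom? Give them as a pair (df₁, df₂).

k = 4 groups, N = 42 total
df = (k−1, N−k) = (4−1, 42−4) = (3, 38)

degrees of freedom = [3, 38]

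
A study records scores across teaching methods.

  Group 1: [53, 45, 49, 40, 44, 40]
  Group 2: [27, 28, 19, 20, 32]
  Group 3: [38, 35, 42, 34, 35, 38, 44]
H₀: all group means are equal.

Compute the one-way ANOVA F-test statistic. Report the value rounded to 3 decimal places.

Group means [45.17, 25.20, 38.00], grand mean 36.833
SSB = Σnᵢ(x̄ᵢ−x̄)² = 1102.867; SSW = ΣΣ(x−x̄ᵢ)² = 339.633
MSB = 1102.867/2 = 551.4333; MSW = 339.633/15 = 22.6422
F = MSB/MSW = 24.3542
df = (2, 15)

test statistic = 24.354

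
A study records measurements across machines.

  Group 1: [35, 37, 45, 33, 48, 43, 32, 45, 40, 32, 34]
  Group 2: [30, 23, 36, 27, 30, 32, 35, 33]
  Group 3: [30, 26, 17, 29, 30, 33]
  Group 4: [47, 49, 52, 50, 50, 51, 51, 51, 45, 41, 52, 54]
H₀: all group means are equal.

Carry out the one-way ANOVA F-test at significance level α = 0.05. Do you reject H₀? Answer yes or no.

reject H₀: yes

Group means [38.55, 30.75, 27.50, 49.42], grand mean 38.595
SSB = Σnᵢ(x̄ᵢ−x̄)² = 2636.275; SSW = ΣΣ(x−x̄ᵢ)² = 770.644
MSB = 2636.275/3 = 878.7583; MSW = 770.644/33 = 23.3528
F = MSB/MSW = 37.6296
df = (3, 33)
p-value (upper-tail) = 0.00000
At α=0.05: p < α → reject H₀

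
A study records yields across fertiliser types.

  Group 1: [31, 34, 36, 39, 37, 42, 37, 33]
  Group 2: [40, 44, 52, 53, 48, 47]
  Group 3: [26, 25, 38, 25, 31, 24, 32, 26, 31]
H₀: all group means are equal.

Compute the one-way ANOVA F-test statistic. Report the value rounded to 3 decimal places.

Group means [36.12, 47.33, 28.67], grand mean 36.130
SSB = Σnᵢ(x̄ᵢ−x̄)² = 1254.400; SSW = ΣΣ(x−x̄ᵢ)² = 376.208
MSB = 1254.400/2 = 627.2002; MSW = 376.208/20 = 18.8104
F = MSB/MSW = 33.3432
df = (2, 20)

test statistic = 33.343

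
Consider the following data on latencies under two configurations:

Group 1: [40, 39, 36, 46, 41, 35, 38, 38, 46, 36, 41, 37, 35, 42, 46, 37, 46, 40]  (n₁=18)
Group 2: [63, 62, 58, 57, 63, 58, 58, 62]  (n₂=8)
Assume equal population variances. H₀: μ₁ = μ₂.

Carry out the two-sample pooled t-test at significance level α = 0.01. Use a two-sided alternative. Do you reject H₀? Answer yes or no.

x̄₁=39.944, s₁=3.903, n₁=18
x̄₂=60.125, s₂=2.588, n₂=8
s_p² = [17·3.903² + 7·2.588²]/24 = 12.7425
SE = √(s_p²·(1/18+1/8)) = 1.5168
t = (39.944−60.125)/1.5168 = -13.3046
df = 24
p-value (two-sided) = 0.00000
At α=0.01: p < α → reject H₀

reject H₀: yes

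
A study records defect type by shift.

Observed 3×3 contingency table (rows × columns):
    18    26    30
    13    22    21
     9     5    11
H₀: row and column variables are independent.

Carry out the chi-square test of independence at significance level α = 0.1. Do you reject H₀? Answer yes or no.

Row totals [74, 56, 25], col totals [40, 53, 62], n=155
χ² = (18−19.10)²/19.10 + (26−25.30)²/25.30 + (30−29.60)²/29.60 + (13−14.45)²/14.45 + (22−19.15)²/19.15 + (21−22.40)²/22.40 + (9−6.45)²/6.45 + (5−8.55)²/8.55 + (11−10.00)²/10.00 = 3.3251
df = 4
p-value (upper-tail) = 0.50497
At α=0.1: p ≥ α → fail to reject H₀

reject H₀: no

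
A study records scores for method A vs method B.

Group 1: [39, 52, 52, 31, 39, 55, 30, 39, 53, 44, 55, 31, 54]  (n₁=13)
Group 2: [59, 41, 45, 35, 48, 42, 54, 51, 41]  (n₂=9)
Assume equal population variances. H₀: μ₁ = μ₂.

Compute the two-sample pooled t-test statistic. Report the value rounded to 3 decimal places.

test statistic = -0.532

x̄₁=44.154, s₁=9.831, n₁=13
x̄₂=46.222, s₂=7.496, n₂=9
s_p² = [12·9.831² + 8·7.496²]/20 = 80.4624
SE = √(s_p²·(1/13+1/9)) = 3.8897
t = (44.154−46.222)/3.8897 = -0.5318
df = 20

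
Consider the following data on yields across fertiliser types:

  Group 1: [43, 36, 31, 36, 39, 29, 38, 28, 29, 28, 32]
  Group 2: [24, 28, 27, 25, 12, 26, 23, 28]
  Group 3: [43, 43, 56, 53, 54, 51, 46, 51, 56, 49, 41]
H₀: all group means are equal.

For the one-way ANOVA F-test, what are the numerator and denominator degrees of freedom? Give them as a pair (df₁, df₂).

k = 3 groups, N = 30 total
df = (k−1, N−k) = (3−1, 30−3) = (2, 27)

degrees of freedom = [2, 27]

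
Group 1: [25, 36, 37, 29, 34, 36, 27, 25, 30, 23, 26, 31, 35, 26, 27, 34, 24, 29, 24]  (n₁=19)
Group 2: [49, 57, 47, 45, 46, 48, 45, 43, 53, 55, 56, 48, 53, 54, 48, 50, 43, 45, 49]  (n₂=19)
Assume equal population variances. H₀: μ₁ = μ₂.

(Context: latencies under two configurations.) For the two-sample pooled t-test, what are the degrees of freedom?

degrees of freedom = 36

df = n₁ + n₂ − 2 = 19 + 19 − 2 = 36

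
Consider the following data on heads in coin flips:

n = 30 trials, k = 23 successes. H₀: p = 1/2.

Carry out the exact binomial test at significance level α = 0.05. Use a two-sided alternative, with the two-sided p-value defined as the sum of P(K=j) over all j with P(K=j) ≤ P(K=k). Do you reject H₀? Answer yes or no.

reject H₀: yes

Exact binomial: n=30, k=23, p₀=1/2=0.5000
P(X=j) = C(n,j)·p₀^j·(1−p₀)^(n−j); p = Σ P(X=j) over j with P(X=j) ≤ P(X=23)
p-value (two-sided) = 0.00522
At α=0.05: p < α → reject H₀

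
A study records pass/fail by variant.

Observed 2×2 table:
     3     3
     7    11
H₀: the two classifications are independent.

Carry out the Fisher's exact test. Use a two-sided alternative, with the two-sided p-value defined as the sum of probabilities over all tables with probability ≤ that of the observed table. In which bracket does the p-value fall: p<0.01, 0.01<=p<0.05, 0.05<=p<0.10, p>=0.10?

p-value bracket: p>=0.10

Margins: r₁=6, r₂=18, c₁=10, c₂=14, n=24
p_obs = C(6,3)·C(18,7)/C(24,10); sum pmf over tables with pmf ≤ p_obs
p-value (two-sided) = 0.66533
→ bracket: p>=0.10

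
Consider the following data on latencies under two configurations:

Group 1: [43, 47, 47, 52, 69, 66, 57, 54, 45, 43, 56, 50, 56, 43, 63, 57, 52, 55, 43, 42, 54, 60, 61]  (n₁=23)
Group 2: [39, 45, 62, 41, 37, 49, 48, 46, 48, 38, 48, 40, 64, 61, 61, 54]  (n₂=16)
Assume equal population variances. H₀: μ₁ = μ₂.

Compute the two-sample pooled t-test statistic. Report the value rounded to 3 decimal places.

test statistic = 1.469

x̄₁=52.826, s₁=7.866, n₁=23
x̄₂=48.812, s₂=9.108, n₂=16
s_p² = [22·7.866² + 15·9.108²]/37 = 70.4255
SE = √(s_p²·(1/23+1/16)) = 2.7320
t = (52.826−48.812)/2.7320 = 1.4691
df = 37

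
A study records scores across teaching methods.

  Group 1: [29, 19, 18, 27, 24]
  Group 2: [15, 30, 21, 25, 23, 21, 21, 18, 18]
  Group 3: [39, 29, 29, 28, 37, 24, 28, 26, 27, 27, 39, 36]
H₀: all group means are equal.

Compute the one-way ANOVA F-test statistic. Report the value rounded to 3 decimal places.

Group means [23.40, 21.33, 30.75], grand mean 26.077
SSB = Σnᵢ(x̄ᵢ−x̄)² = 500.396; SSW = ΣΣ(x−x̄ᵢ)² = 567.450
MSB = 500.396/2 = 250.1981; MSW = 567.450/23 = 24.6717
F = MSB/MSW = 10.1411
df = (2, 23)

test statistic = 10.141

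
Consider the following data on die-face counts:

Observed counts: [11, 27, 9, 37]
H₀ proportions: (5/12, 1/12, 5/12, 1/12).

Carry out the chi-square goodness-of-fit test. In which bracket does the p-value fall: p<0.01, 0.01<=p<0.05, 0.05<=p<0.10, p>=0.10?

p-value bracket: p<0.01

n = 84; E_i = n·p_i = [35.00, 7.00, 35.00, 7.00]
χ² = (11−35.00)²/35.00 + (27−7.00)²/7.00 + (9−35.00)²/35.00 + (37−7.00)²/7.00 = 221.4857
df = 3
p-value (upper-tail) = 0.00000
→ bracket: p<0.01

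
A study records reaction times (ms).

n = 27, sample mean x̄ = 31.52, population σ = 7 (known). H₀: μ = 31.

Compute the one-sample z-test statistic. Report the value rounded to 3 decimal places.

SE = σ/√n = 7/√27 = 1.3472
z = (x̄−μ₀)/SE = (31.52−31)/1.3472 = 0.3860

test statistic = 0.386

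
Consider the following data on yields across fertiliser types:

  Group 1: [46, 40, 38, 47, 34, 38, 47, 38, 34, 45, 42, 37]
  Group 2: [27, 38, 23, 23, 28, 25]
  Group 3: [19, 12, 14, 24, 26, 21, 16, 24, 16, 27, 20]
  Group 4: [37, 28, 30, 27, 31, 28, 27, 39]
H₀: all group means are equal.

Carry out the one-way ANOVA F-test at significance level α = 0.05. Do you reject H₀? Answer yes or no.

reject H₀: yes

Group means [40.50, 27.33, 19.91, 30.88], grand mean 30.162
SSB = Σnᵢ(x̄ᵢ−x̄)² = 2490.910; SSW = ΣΣ(x−x̄ᵢ)² = 812.117
MSB = 2490.910/3 = 830.3032; MSW = 812.117/33 = 24.6096
F = MSB/MSW = 33.7390
df = (3, 33)
p-value (upper-tail) = 0.00000
At α=0.05: p < α → reject H₀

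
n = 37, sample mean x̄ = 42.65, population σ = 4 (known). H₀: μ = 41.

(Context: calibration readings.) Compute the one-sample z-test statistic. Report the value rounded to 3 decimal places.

SE = σ/√n = 4/√37 = 0.6576
z = (x̄−μ₀)/SE = (42.65−41)/0.6576 = 2.5091

test statistic = 2.509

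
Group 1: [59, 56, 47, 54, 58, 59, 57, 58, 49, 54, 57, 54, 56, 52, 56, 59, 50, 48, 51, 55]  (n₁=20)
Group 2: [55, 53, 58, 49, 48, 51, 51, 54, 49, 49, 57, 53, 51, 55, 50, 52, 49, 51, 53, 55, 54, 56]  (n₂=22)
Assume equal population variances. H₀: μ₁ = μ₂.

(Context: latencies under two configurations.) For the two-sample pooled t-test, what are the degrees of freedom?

df = n₁ + n₂ − 2 = 20 + 22 − 2 = 40

degrees of freedom = 40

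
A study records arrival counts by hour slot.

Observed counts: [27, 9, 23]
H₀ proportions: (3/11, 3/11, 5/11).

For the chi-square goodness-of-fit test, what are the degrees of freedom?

degrees of freedom = 2

df = k − 1 = 3 − 1 = 2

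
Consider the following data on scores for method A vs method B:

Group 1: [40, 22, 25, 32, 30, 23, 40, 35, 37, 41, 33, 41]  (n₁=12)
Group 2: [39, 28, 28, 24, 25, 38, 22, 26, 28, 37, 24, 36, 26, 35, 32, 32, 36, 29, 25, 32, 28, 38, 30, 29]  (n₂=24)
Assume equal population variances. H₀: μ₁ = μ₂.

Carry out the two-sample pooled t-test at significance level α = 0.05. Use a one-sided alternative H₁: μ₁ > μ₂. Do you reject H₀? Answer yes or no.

reject H₀: no

x̄₁=33.250, s₁=7.008, n₁=12
x̄₂=30.292, s₂=5.112, n₂=24
s_p² = [11·7.008² + 23·5.112²]/34 = 33.5650
SE = √(s_p²·(1/12+1/24)) = 2.0483
t = (33.250−30.292)/2.0483 = 1.4443
df = 34
p-value (one-sided, H₁ greater) = 0.07891
At α=0.05: p ≥ α → fail to reject H₀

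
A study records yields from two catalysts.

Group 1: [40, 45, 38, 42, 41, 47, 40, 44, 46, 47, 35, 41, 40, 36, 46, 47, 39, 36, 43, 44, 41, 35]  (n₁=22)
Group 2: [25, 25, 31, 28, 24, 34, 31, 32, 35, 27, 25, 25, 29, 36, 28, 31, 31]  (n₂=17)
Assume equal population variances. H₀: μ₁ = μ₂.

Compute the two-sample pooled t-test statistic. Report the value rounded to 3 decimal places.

test statistic = 9.775

x̄₁=41.500, s₁=3.961, n₁=22
x̄₂=29.235, s₂=3.784, n₂=17
s_p² = [21·3.961² + 16·3.784²]/37 = 15.0962
SE = √(s_p²·(1/22+1/17)) = 1.2547
t = (41.500−29.235)/1.2547 = 9.7752
df = 37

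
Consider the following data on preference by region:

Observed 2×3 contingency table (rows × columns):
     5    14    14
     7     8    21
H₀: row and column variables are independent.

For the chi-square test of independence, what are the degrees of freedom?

df = (r−1)(c−1) = (2−1)·(3−1) = 2

degrees of freedom = 2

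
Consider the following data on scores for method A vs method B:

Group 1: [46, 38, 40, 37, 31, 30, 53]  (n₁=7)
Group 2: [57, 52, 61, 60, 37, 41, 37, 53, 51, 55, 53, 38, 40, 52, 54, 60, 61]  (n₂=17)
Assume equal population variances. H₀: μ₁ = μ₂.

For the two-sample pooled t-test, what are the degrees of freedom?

df = n₁ + n₂ − 2 = 7 + 17 − 2 = 22

degrees of freedom = 22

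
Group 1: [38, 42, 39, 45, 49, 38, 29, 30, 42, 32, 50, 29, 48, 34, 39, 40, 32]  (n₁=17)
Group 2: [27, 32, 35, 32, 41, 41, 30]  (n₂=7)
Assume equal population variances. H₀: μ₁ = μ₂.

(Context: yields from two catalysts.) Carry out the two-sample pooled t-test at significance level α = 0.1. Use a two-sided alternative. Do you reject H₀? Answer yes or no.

x̄₁=38.588, s₁=6.893, n₁=17
x̄₂=34.000, s₂=5.354, n₂=7
s_p² = [16·6.893² + 6·5.354²]/22 = 42.3690
SE = √(s_p²·(1/17+1/7)) = 2.9232
t = (38.588−34.000)/2.9232 = 1.5696
df = 22
p-value (two-sided) = 0.13078
At α=0.1: p ≥ α → fail to reject H₀

reject H₀: no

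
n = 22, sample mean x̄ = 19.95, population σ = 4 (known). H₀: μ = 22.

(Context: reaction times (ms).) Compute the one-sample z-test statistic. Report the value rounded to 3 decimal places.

test statistic = -2.404

SE = σ/√n = 4/√22 = 0.8528
z = (x̄−μ₀)/SE = (19.95−22)/0.8528 = -2.4038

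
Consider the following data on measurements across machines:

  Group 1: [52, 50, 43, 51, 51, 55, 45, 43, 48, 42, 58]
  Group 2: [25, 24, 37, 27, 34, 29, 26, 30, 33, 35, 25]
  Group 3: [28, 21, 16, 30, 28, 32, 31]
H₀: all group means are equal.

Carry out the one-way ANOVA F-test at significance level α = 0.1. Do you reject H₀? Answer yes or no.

Group means [48.91, 29.55, 26.57], grand mean 36.172
SSB = Σnᵢ(x̄ᵢ−x̄)² = 2912.787; SSW = ΣΣ(x−x̄ᵢ)² = 689.351
MSB = 2912.787/2 = 1456.3936; MSW = 689.351/26 = 26.5135
F = MSB/MSW = 54.9303
df = (2, 26)
p-value (upper-tail) = 0.00000
At α=0.1: p < α → reject H₀

reject H₀: yes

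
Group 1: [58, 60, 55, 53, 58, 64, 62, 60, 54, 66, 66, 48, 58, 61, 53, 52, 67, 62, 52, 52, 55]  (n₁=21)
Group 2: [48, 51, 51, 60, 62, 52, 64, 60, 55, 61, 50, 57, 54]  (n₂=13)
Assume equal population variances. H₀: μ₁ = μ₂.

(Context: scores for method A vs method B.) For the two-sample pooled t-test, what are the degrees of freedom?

df = n₁ + n₂ − 2 = 21 + 13 − 2 = 32

degrees of freedom = 32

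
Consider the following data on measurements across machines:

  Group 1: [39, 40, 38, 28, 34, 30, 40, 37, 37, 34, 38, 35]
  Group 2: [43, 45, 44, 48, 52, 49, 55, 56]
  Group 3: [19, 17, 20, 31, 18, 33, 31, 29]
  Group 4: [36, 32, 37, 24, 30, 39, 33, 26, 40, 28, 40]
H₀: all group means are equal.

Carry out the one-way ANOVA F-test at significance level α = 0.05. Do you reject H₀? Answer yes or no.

reject H₀: yes

Group means [35.83, 49.00, 24.75, 33.18], grand mean 35.513
SSB = Σnᵢ(x̄ᵢ−x̄)² = 2442.941; SSW = ΣΣ(x−x̄ᵢ)² = 980.803
MSB = 2442.941/3 = 814.3135; MSW = 980.803/35 = 28.0229
F = MSB/MSW = 29.0588
df = (3, 35)
p-value (upper-tail) = 0.00000
At α=0.05: p < α → reject H₀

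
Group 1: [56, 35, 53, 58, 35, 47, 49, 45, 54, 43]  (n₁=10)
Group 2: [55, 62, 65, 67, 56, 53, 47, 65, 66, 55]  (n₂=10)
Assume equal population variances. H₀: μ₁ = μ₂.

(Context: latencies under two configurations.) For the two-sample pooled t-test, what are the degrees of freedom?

degrees of freedom = 18

df = n₁ + n₂ − 2 = 10 + 10 − 2 = 18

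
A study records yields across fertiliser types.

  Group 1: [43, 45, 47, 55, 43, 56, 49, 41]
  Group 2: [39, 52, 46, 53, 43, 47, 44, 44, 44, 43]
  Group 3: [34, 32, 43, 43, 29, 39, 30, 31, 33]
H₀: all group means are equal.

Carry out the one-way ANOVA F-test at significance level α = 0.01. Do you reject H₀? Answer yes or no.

reject H₀: yes

Group means [47.38, 45.50, 34.89], grand mean 42.519
SSB = Σnᵢ(x̄ᵢ−x̄)² = 801.477; SSW = ΣΣ(x−x̄ᵢ)² = 617.264
MSB = 801.477/2 = 400.7384; MSW = 617.264/24 = 25.7193
F = MSB/MSW = 15.5812
df = (2, 24)
p-value (upper-tail) = 0.00005
At α=0.01: p < α → reject H₀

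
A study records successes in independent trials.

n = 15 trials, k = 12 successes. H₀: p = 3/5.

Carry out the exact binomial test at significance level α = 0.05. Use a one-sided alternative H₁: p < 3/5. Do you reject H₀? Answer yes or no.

reject H₀: no

Exact binomial: n=15, k=12, p₀=3/5=0.6000
P(X≤12) from Σ C(n,i)·p₀^i·(1−p₀)^(n−i)
p-value (one-sided, H₁ less) = 0.97289
At α=0.05: p ≥ α → fail to reject H₀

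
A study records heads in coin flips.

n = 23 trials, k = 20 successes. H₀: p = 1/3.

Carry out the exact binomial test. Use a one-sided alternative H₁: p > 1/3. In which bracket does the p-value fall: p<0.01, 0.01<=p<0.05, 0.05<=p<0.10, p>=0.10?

Exact binomial: n=23, k=20, p₀=1/3=0.3333
P(X≥20) from Σ C(n,i)·p₀^i·(1−p₀)^(n−i)
p-value (one-sided, H₁ greater) = 0.00000
→ bracket: p<0.01

p-value bracket: p<0.01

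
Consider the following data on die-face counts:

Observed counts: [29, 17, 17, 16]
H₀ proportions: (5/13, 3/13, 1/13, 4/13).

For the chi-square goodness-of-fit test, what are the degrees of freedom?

df = k − 1 = 4 − 1 = 3

degrees of freedom = 3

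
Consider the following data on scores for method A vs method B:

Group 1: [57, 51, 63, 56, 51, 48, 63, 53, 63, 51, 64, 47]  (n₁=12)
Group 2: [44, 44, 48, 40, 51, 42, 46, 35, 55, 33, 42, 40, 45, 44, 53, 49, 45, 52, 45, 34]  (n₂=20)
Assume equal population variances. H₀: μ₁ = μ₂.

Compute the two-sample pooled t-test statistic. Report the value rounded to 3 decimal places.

x̄₁=55.583, s₁=6.317, n₁=12
x̄₂=44.350, s₂=6.081, n₂=20
s_p² = [11·6.317² + 19·6.081²]/30 = 38.0489
SE = √(s_p²·(1/12+1/20)) = 2.2524
t = (55.583−44.350)/2.2524 = 4.9873
df = 30

test statistic = 4.987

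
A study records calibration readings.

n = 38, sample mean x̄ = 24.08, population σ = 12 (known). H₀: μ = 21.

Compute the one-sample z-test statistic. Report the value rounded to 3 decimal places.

SE = σ/√n = 12/√38 = 1.9467
z = (x̄−μ₀)/SE = (24.08−21)/1.9467 = 1.5822

test statistic = 1.582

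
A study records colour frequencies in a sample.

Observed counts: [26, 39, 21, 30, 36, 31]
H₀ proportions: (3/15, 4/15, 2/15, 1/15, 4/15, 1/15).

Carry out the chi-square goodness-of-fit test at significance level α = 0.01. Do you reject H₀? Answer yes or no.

reject H₀: yes

n = 183; E_i = n·p_i = [36.60, 48.80, 24.40, 12.20, 48.80, 12.20]
χ² = (26−36.60)²/36.60 + (39−48.80)²/48.80 + (21−24.40)²/24.40 + (30−12.20)²/12.20 + (36−48.80)²/48.80 + (31−12.20)²/12.20 = 63.8101
df = 5
p-value (upper-tail) = 0.00000
At α=0.01: p < α → reject H₀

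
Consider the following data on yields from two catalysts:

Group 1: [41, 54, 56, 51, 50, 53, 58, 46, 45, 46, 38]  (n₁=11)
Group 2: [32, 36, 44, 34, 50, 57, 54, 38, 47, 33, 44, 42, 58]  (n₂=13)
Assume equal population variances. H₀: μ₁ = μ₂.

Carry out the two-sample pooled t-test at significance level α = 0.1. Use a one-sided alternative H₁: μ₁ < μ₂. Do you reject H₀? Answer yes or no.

reject H₀: no

x̄₁=48.909, s₁=6.284, n₁=11
x̄₂=43.769, s₂=9.029, n₂=13
s_p² = [10·6.284² + 12·9.029²]/22 = 62.4189
SE = √(s_p²·(1/11+1/13)) = 3.2367
t = (48.909−43.769)/3.2367 = 1.5880
df = 22
p-value (one-sided, H₁ less) = 0.93672
At α=0.1: p ≥ α → fail to reject H₀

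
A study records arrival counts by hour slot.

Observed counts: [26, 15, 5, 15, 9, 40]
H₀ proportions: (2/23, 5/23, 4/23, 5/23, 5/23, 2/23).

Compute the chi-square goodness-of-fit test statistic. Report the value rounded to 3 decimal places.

n = 110; E_i = n·p_i = [9.57, 23.91, 19.13, 23.91, 23.91, 9.57]
χ² = (26−9.57)²/9.57 + (15−23.91)²/23.91 + (5−19.13)²/19.13 + (15−23.91)²/23.91 + (9−23.91)²/23.91 + (40−9.57)²/9.57 = 151.4577
df = 5

test statistic = 151.458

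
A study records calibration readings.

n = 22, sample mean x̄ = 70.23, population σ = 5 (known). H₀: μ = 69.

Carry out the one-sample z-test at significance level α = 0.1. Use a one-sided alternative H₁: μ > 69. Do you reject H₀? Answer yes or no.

reject H₀: no

SE = σ/√n = 5/√22 = 1.0660
z = (x̄−μ₀)/SE = (70.23−69)/1.0660 = 1.1538
p-value (one-sided, H₁ greater) = 0.12428
At α=0.1: p ≥ α → fail to reject H₀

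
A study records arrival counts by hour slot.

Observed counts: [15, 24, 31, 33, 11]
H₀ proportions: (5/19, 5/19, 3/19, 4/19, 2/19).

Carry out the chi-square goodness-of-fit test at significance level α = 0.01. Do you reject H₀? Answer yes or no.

n = 114; E_i = n·p_i = [30.00, 30.00, 18.00, 24.00, 12.00]
χ² = (15−30.00)²/30.00 + (24−30.00)²/30.00 + (31−18.00)²/18.00 + (33−24.00)²/24.00 + (11−12.00)²/12.00 = 21.5472
df = 4
p-value (upper-tail) = 0.00025
At α=0.01: p < α → reject H₀

reject H₀: yes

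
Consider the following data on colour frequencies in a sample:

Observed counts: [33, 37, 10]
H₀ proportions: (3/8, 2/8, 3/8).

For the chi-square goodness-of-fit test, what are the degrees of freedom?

df = k − 1 = 3 − 1 = 2

degrees of freedom = 2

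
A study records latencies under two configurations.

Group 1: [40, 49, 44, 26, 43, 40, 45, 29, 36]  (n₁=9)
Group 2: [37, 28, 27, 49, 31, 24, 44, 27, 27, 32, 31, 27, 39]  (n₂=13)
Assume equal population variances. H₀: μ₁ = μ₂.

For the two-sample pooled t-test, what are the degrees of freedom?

degrees of freedom = 20

df = n₁ + n₂ − 2 = 9 + 13 − 2 = 20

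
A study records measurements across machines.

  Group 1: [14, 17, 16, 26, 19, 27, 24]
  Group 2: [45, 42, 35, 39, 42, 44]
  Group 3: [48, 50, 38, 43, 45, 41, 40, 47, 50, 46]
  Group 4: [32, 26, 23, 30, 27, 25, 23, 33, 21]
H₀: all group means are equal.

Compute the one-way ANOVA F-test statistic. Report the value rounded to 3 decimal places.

test statistic = 57.340

Group means [20.43, 41.17, 44.80, 26.67], grand mean 33.688
SSB = Σnᵢ(x̄ᵢ−x̄)² = 3244.727; SSW = ΣΣ(x−x̄ᵢ)² = 528.148
MSB = 3244.727/3 = 1081.5758; MSW = 528.148/28 = 18.8624
F = MSB/MSW = 57.3403
df = (3, 28)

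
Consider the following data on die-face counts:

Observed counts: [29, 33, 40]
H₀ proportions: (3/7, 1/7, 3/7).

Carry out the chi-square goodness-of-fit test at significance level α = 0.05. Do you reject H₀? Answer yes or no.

n = 102; E_i = n·p_i = [43.71, 14.57, 43.71]
χ² = (29−43.71)²/43.71 + (33−14.57)²/14.57 + (40−43.71)²/43.71 = 28.5752
df = 2
p-value (upper-tail) = 0.00000
At α=0.05: p < α → reject H₀

reject H₀: yes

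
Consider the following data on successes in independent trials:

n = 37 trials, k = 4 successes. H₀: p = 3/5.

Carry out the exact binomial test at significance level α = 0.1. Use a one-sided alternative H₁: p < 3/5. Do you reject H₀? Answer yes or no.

Exact binomial: n=37, k=4, p₀=3/5=0.6000
P(X≤4) from Σ C(n,i)·p₀^i·(1−p₀)^(n−i)
p-value (one-sided, H₁ less) = 0.00000
At α=0.1: p < α → reject H₀

reject H₀: yes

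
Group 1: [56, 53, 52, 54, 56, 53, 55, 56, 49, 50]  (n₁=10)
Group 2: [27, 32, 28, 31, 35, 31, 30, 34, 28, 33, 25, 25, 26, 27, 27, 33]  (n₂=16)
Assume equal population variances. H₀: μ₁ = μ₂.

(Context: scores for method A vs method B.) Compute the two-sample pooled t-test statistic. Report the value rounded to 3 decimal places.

test statistic = 19.654

x̄₁=53.400, s₁=2.503, n₁=10
x̄₂=29.500, s₂=3.286, n₂=16
s_p² = [9·2.503² + 15·3.286²]/24 = 9.1000
SE = √(s_p²·(1/10+1/16)) = 1.2160
t = (53.400−29.500)/1.2160 = 19.6540
df = 24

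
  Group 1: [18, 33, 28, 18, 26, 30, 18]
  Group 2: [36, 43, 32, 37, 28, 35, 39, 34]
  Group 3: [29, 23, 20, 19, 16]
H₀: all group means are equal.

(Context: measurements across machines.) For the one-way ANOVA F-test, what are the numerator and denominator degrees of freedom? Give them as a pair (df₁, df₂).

degrees of freedom = [2, 17]

k = 3 groups, N = 20 total
df = (k−1, N−k) = (3−1, 20−3) = (2, 17)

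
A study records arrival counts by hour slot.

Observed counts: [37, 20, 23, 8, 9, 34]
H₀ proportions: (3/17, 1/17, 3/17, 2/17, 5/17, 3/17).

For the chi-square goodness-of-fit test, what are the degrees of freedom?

df = k − 1 = 6 − 1 = 5

degrees of freedom = 5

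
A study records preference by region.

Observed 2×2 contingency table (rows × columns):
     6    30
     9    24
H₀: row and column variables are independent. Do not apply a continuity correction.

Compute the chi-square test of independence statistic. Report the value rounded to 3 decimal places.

test statistic = 1.138

Row totals [36, 33], col totals [15, 54], n=69
χ² = (6−7.83)²/7.83 + (30−28.17)²/28.17 + (9−7.17)²/7.17 + (24−25.83)²/25.83 = 1.1384
df = 1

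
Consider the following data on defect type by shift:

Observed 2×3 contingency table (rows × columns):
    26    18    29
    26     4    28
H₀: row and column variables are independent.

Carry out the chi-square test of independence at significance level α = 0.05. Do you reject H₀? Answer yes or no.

Row totals [73, 58], col totals [52, 22, 57], n=131
χ² = (26−28.98)²/28.98 + (18−12.26)²/12.26 + (29−31.76)²/31.76 + (26−23.02)²/23.02 + (4−9.74)²/9.74 + (28−25.24)²/25.24 = 7.3049
df = 2
p-value (upper-tail) = 0.02593
At α=0.05: p < α → reject H₀

reject H₀: yes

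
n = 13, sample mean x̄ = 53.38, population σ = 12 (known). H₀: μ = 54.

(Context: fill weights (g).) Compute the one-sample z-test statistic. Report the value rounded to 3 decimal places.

SE = σ/√n = 12/√13 = 3.3282
z = (x̄−μ₀)/SE = (53.38−54)/3.3282 = -0.1863

test statistic = -0.186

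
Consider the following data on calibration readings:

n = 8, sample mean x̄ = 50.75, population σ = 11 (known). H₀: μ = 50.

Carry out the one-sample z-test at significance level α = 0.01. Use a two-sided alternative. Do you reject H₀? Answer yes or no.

reject H₀: no

SE = σ/√n = 11/√8 = 3.8891
z = (x̄−μ₀)/SE = (50.75−50)/3.8891 = 0.1928
p-value (two-sided) = 0.84708
At α=0.01: p ≥ α → fail to reject H₀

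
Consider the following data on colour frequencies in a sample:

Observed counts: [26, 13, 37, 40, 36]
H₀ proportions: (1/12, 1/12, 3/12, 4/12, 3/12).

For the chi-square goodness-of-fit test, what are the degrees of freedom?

degrees of freedom = 4

df = k − 1 = 5 − 1 = 4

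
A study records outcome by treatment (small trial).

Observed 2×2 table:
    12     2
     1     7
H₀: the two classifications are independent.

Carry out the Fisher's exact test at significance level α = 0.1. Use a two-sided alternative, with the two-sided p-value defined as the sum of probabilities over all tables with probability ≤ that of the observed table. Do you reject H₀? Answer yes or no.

reject H₀: yes

Margins: r₁=14, r₂=8, c₁=13, c₂=9, n=22
p_obs = C(14,12)·C(8,1)/C(22,13); sum pmf over tables with pmf ≤ p_obs
p-value (two-sided) = 0.00149
At α=0.1: p < α → reject H₀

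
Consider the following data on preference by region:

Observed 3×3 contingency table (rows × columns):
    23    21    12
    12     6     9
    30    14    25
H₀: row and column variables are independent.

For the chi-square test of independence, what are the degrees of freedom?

df = (r−1)(c−1) = (3−1)·(3−1) = 4

degrees of freedom = 4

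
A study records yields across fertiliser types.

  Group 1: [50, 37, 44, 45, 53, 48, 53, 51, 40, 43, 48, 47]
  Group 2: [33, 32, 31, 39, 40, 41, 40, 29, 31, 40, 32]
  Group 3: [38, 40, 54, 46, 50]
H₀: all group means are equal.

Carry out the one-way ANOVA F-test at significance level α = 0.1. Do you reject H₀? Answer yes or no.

Group means [46.58, 35.27, 45.60], grand mean 41.964
SSB = Σnᵢ(x̄ᵢ−x̄)² = 814.666; SSW = ΣΣ(x−x̄ᵢ)² = 670.298
MSB = 814.666/2 = 407.3329; MSW = 670.298/25 = 26.8119
F = MSB/MSW = 15.1922
df = (2, 25)
p-value (upper-tail) = 0.00005
At α=0.1: p < α → reject H₀

reject H₀: yes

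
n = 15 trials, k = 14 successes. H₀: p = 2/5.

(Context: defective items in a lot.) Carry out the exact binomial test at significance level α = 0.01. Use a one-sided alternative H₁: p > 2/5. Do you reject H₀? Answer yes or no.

Exact binomial: n=15, k=14, p₀=2/5=0.4000
P(X≥14) from Σ C(n,i)·p₀^i·(1−p₀)^(n−i)
p-value (one-sided, H₁ greater) = 0.00003
At α=0.01: p < α → reject H₀

reject H₀: yes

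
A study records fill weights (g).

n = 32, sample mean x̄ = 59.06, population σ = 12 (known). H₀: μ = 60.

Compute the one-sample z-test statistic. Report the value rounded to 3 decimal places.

SE = σ/√n = 12/√32 = 2.1213
z = (x̄−μ₀)/SE = (59.06−60)/2.1213 = -0.4431

test statistic = -0.443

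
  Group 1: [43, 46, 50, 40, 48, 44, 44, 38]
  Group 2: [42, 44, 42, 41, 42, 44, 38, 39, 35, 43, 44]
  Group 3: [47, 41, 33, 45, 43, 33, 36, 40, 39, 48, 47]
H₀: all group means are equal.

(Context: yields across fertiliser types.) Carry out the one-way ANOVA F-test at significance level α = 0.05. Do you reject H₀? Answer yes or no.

reject H₀: no

Group means [44.12, 41.27, 41.09], grand mean 41.967
SSB = Σnᵢ(x̄ᵢ−x̄)² = 51.001; SSW = ΣΣ(x−x̄ᵢ)² = 489.966
MSB = 51.001/2 = 25.5004; MSW = 489.966/27 = 18.1469
F = MSB/MSW = 1.4052
df = (2, 27)
p-value (upper-tail) = 0.26269
At α=0.05: p ≥ α → fail to reject H₀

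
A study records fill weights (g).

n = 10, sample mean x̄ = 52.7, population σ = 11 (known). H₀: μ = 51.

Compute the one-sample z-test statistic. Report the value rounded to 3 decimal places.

SE = σ/√n = 11/√10 = 3.4785
z = (x̄−μ₀)/SE = (52.7−51)/3.4785 = 0.4887

test statistic = 0.489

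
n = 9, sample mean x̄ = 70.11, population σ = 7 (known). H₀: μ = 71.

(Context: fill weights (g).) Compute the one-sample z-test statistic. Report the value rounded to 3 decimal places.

SE = σ/√n = 7/√9 = 2.3333
z = (x̄−μ₀)/SE = (70.11−71)/2.3333 = -0.3814

test statistic = -0.381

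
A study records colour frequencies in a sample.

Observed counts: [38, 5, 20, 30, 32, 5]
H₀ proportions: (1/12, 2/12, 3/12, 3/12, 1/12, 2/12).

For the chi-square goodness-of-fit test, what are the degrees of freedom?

degrees of freedom = 5

df = k − 1 = 6 − 1 = 5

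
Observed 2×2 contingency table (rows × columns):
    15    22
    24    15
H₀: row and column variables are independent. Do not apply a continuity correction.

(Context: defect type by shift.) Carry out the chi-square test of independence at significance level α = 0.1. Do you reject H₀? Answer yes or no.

Row totals [37, 39], col totals [39, 37], n=76
χ² = (15−18.99)²/18.99 + (22−18.01)²/18.01 + (24−20.01)²/20.01 + (15−18.99)²/18.99 = 3.3509
df = 1
p-value (upper-tail) = 0.06717
At α=0.1: p < α → reject H₀

reject H₀: yes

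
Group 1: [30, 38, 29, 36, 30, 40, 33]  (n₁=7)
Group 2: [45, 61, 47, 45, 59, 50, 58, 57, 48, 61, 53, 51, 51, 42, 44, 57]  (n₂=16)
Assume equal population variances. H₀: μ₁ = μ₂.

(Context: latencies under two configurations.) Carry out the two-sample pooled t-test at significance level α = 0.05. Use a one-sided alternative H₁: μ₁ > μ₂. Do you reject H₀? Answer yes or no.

reject H₀: no

x̄₁=33.714, s₁=4.348, n₁=7
x̄₂=51.812, s₂=6.358, n₂=16
s_p² = [6·4.348² + 15·6.358²]/21 = 34.2793
SE = √(s_p²·(1/7+1/16)) = 2.6532
t = (33.714−51.812)/2.6532 = -6.8213
df = 21
p-value (one-sided, H₁ greater) = 1.00000
At α=0.05: p ≥ α → fail to reject H₀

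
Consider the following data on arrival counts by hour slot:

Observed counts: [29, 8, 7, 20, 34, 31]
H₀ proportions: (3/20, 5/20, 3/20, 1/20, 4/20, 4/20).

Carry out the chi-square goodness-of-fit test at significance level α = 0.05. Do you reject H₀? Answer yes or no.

n = 129; E_i = n·p_i = [19.35, 32.25, 19.35, 6.45, 25.80, 25.80]
χ² = (29−19.35)²/19.35 + (8−32.25)²/32.25 + (7−19.35)²/19.35 + (20−6.45)²/6.45 + (34−25.80)²/25.80 + (31−25.80)²/25.80 = 63.0491
df = 5
p-value (upper-tail) = 0.00000
At α=0.05: p < α → reject H₀

reject H₀: yes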